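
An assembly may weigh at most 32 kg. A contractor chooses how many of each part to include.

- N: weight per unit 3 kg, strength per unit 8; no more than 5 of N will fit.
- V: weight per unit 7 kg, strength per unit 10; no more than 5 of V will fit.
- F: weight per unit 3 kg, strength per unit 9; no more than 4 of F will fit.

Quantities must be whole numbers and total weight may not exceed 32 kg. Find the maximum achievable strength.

4×N, 1×V, and 4×F: weight 31 ≤ 32, strength 4·8 + 1·10 + 4·9 = 78.
5×N, 1×V, and 3×F: weight 31 ≤ 32, strength 5·8 + 1·10 + 3·9 = 77.
Best is 78.

78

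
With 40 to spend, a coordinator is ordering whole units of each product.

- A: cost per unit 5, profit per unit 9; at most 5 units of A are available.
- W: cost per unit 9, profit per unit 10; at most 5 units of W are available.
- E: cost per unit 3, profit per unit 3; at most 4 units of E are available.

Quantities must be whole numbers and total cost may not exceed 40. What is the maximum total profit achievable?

61

This is a bounded integer knapsack.
A has the best ratio (9/5); taking only A gives at most 5×9 = 45 (stopped by the supply cap of 5).
Mixing does better — 5×A, 1×W, and 2×E: cost 40 ≤ 40, profit 5·9 + 1·10 + 2·3 = 61.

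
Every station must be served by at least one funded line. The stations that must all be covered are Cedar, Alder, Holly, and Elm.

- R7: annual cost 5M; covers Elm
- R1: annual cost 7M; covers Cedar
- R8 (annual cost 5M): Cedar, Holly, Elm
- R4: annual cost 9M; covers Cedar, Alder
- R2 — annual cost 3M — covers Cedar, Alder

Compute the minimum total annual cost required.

Choose R8 and R2: together they cover Cedar, Alder, Holly, Elm — every station.
Total annual cost: 5 + 3 = 8.

8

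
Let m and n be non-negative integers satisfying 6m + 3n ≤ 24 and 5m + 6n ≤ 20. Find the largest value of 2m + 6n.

18

Relaxing integrality, the LP optimum is 20.00 at (m,n) = (0, 3.33), which is not an integer point.
(m,n)=(0,3) is feasible, giving 18.
(m,n)=(1,2) is feasible, giving 14.
(m,n)=(0,2) is feasible, giving 12.
Maximum is 18 at (m,n)=(0,3).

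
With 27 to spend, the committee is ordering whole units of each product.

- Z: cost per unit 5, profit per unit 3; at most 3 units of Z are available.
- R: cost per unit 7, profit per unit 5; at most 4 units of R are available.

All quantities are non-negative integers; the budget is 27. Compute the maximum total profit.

18

R has the best ratio (5/7); taking only R gives at most 3×5 = 15 (stopped by the cost limit).
Mixing does better — 1×Z and 3×R: cost 26 ≤ 27, profit 1·3 + 3·5 = 18.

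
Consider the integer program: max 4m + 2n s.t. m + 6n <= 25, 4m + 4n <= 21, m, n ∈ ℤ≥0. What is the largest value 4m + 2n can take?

(m,n)=(5,0): 1·5+6·0=5≤25, 4·5+4·0=20≤21, objective 20.
(m,n)=(4,1): 1·4+6·1=10≤25, 4·4+4·1=20≤21, objective 18.
(m,n)=(4,0): 1·4+6·0=4≤25, 4·4+4·0=16≤21, objective 16.
The best lattice point is (5,0), giving 20.

20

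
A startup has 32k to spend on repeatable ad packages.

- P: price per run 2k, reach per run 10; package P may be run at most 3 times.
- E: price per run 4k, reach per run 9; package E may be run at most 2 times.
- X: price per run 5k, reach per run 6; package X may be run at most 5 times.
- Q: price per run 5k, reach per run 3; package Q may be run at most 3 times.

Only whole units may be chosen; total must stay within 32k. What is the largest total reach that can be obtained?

P has the best ratio (10/2); taking only P gives at most 3×10 = 30 (stopped by the supply cap of 3).
Mixing does better — 3×P, 2×E, and 3×X: price 29 ≤ 32, reach 3·10 + 2·9 + 3·6 = 66.

66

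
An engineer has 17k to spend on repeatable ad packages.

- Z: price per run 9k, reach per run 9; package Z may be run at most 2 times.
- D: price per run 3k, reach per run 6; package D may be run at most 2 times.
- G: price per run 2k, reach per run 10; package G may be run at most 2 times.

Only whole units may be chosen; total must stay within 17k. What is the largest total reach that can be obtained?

35

1×Z, 1×D, and 2×G: price 16 ≤ 17, reach 1·9 + 1·6 + 2·10 = 35.
2×D and 2×G: price 10 ≤ 17, reach 2·6 + 2·10 = 32.
Best is 35.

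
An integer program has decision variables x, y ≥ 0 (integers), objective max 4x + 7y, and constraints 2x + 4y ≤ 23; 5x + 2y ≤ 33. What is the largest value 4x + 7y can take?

41

The continuous relaxation peaks at (5.38, 3.06) with value 42.94; rounding to a feasible lattice point costs some objective.
(x,y)=(5,3) is feasible, giving 41.
(x,y)=(4,3) is feasible, giving 37.
(x,y)=(5,2) is feasible, giving 34.
No feasible integer point exceeds 41.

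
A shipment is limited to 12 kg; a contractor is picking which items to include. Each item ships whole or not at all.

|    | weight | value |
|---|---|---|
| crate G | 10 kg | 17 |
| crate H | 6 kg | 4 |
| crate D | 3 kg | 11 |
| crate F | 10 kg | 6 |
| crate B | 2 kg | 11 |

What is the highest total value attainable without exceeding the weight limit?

28

crate H + crate D + crate B: weight 6 + 3 + 2 = 11 ≤ 12, value 4 + 11 + 11 = 26.
crate G + crate B: weight 10 + 2 = 12 ≤ 12, value 17 + 11 = 28.
Best is crate G and crate B with total value 28.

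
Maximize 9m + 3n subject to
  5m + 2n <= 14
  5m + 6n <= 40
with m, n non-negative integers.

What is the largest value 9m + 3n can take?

Relaxing integrality, the LP optimum is 25.20 at (m,n) = (2.8, 0), which is not an integer point.
(m,n)=(2,2): 5·2+2·2=14≤14, 5·2+6·2=22≤40, objective 24.
(m,n)=(2,1): 5·2+2·1=12≤14, 5·2+6·1=16≤40, objective 21.
(m,n)=(2,0): 5·2+2·0=10≤14, 5·2+6·0=10≤40, objective 18.
The best lattice point is (2,2), giving 24.

24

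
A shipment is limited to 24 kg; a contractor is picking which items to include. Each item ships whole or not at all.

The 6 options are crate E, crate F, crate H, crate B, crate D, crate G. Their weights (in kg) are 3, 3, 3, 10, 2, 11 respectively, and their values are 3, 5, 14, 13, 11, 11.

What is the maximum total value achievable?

This is a 0-1 knapsack instance.
crate E + crate F + crate H + crate D + crate G: weight 3 + 3 + 3 + 2 + 11 = 22 ≤ 24, value 3 + 5 + 14 + 11 + 11 = 44.
crate E + crate F + crate H + crate B + crate D: weight 3 + 3 + 3 + 10 + 2 = 21 ≤ 24, value 3 + 5 + 14 + 13 + 11 = 46.
crate F + crate H + crate B + crate D: weight 3 + 3 + 10 + 2 = 18 ≤ 24, value 5 + 14 + 13 + 11 = 43.
Best is crate E, crate F, crate H, crate B, and crate D with total value 46.

46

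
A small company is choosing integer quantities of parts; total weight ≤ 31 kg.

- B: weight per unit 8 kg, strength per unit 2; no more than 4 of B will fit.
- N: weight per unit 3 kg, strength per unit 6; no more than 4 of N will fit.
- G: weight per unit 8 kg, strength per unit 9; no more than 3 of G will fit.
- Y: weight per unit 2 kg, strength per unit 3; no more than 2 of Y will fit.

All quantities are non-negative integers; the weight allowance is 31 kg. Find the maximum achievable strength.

3×N, 2×G, and 2×Y: weight 29 ≤ 31, strength 3·6 + 2·9 + 2·3 = 42.
4×N, 2×G, and 1×Y: weight 30 ≤ 31, strength 4·6 + 2·9 + 1·3 = 45.
Best is 45.

45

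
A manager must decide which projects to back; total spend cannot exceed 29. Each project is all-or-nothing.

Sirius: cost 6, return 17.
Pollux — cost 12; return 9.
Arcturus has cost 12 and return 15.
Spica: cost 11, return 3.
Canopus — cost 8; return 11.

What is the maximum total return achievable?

Allowing fractional choices, the relaxed optimum would be about 45.2, but projects are indivisible.
Sirius + Arcturus + Spica: cost 6 + 12 + 11 = 29 ≤ 29, return 17 + 15 + 3 = 35.
Sirius + Pollux + Canopus: cost 6 + 12 + 8 = 26 ≤ 29, return 17 + 9 + 11 = 37.
Sirius + Arcturus + Canopus: cost 6 + 12 + 8 = 26 ≤ 29, return 17 + 15 + 11 = 43.
Best is Sirius, Arcturus, and Canopus with total return 43.

43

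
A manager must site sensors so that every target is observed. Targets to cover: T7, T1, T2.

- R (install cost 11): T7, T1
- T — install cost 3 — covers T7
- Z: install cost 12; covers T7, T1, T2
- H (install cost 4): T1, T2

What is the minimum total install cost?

Choose T and H: together they cover T7, T1, T2 — every target.
Total install cost: 3 + 4 = 7.
No cover costs less than 7.

7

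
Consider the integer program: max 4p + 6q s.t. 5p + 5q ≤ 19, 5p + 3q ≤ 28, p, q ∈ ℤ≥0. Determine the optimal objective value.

18

Relaxing integrality, the LP optimum is 22.80 at (p,q) = (0, 3.8), which is not an integer point.
(p,q)=(0,3): 5·0+5·3=15≤19, 5·0+3·3=9≤28, objective 18.
(p,q)=(1,2): 5·1+5·2=15≤19, 5·1+3·2=11≤28, objective 16.
(p,q)=(0,2): 5·0+5·2=10≤19, 5·0+3·2=6≤28, objective 12.
Maximum is 18 at (p,q)=(0,3).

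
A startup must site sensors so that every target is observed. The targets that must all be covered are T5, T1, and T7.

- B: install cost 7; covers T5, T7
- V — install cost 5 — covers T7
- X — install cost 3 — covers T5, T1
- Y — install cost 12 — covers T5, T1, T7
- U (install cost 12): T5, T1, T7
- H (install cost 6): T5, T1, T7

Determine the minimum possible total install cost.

6

This is a weighted set-cover instance.
The greedy cost-per-new-target heuristic would pick X and V for 8, but a cheaper cover exists.
H alone covers T5, T1, T7 — every target.
Total install cost: 6.
No cover costs less than 6.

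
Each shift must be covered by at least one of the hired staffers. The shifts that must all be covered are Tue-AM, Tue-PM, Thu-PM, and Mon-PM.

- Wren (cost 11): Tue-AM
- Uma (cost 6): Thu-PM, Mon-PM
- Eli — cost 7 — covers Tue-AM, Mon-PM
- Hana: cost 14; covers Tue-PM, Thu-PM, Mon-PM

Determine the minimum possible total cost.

Choose Eli and Hana: together they cover Tue-AM, Tue-PM, Thu-PM, Mon-PM — every shift.
Total cost: 7 + 14 = 21.

21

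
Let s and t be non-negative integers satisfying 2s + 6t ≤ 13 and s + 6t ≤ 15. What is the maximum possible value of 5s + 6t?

Relaxing integrality, the LP optimum is 32.50 at (s,t) = (6.5, 0), which is not an integer point.
(s,t)=(6,0): 2·6+6·0=12≤13, 1·6+6·0=6≤15, objective 30.
(s,t)=(5,0): 2·5+6·0=10≤13, 1·5+6·0=5≤15, objective 25.
The best lattice point is (6,0), giving 30.

30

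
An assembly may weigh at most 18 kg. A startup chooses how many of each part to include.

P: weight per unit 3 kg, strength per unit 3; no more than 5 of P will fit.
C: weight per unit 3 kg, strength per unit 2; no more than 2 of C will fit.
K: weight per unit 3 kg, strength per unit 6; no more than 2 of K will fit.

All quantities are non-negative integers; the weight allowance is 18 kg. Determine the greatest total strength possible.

24

Take 4×P and 2×K: weight 18 ≤ 18, strength 4·3 + 2·6 = 24.
K has the best ratio (6/3) and is taken to its limit of 2; remaining capacity is filled optimally with the others.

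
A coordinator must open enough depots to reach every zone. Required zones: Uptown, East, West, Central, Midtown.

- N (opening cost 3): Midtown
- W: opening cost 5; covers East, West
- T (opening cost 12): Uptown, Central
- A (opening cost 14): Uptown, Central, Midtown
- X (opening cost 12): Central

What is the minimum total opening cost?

19

This is an integer covering problem.
The greedy cost-per-new-zone heuristic would pick W, N, and T for 20, but a cheaper cover exists.
Choose W and A: together they cover Uptown, East, West, Central, Midtown — every zone.
Total opening cost: 5 + 14 = 19.
No cover costs less than 19.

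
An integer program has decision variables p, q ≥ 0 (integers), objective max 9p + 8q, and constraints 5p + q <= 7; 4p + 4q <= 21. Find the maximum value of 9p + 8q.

(p,q)=(0,5) is feasible, giving 40.
(p,q)=(0,4) is feasible, giving 32.
(p,q)=(0,3) is feasible, giving 24.
No feasible integer point exceeds 40.

40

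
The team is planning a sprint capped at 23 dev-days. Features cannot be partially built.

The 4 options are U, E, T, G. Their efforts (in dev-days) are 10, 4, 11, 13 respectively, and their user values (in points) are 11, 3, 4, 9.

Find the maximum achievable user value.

Take U and G: effort 10 + 13 = 23 ≤ 23, user value 11 + 9 = 20.
No other feasible combination does better.

20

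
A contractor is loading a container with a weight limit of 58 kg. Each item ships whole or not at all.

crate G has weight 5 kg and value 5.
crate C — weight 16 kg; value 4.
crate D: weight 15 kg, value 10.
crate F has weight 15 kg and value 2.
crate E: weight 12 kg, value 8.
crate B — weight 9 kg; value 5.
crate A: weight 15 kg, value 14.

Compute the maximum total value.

This is an integer program with binary decision variables.
Allowing fractional choices, the relaxed optimum would be about 42.5, but items are indivisible.
crate G + crate D + crate E + crate B + crate A: weight 5 + 15 + 12 + 9 + 15 = 56 ≤ 58, value 5 + 10 + 8 + 5 + 14 = 42.
crate D + crate E + crate B + crate A: weight 15 + 12 + 9 + 15 = 51 ≤ 58, value 10 + 8 + 5 + 14 = 37.
crate G + crate D + crate E + crate A: weight 5 + 15 + 12 + 15 = 47 ≤ 58, value 5 + 10 + 8 + 14 = 37.
Best is crate G, crate D, crate E, crate B, and crate A with total value 42.

42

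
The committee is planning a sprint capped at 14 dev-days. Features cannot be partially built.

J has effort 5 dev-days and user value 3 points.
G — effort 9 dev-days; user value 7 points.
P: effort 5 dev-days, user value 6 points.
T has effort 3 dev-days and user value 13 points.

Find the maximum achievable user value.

22

Take J, P, and T: effort 5 + 5 + 3 = 13 ≤ 14, user value 3 + 6 + 13 = 22.
No other feasible combination does better.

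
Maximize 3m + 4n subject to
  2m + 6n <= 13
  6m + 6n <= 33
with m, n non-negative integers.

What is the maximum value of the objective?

(m,n)=(5,0) is feasible, giving 15.
(m,n)=(4,0) is feasible, giving 12.
No feasible integer point exceeds 15.

15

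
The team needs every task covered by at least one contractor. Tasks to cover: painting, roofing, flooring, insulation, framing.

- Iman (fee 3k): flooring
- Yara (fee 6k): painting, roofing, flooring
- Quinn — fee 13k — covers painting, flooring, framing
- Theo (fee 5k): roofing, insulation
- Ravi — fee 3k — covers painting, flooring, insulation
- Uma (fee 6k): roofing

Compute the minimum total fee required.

18

The greedy cost-per-new-task heuristic would pick Ravi, Theo, and Quinn for 21, but a cheaper cover exists.
Choose Quinn and Theo: together they cover painting, roofing, flooring, insulation, framing — every task.
Total fee: 13 + 5 = 18.
No cover costs less than 18.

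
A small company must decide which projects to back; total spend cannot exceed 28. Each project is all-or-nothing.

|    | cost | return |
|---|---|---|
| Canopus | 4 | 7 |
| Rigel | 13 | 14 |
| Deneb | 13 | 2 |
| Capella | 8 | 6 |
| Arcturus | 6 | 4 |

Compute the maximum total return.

27

Take Canopus, Rigel, and Capella: cost 4 + 13 + 8 = 25 ≤ 28, return 7 + 14 + 6 = 27.
No other feasible combination does better.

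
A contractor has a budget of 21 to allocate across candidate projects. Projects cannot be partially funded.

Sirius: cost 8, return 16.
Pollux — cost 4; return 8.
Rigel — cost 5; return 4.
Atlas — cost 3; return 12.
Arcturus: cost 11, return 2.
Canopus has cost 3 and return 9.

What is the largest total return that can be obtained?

45

Allowing fractional choices, the relaxed optimum would be about 47.4, but projects are indivisible.
Sirius + Pollux + Rigel + Atlas: cost 8 + 4 + 5 + 3 = 20 ≤ 21, return 16 + 8 + 4 + 12 = 40.
Sirius + Pollux + Atlas + Canopus: cost 8 + 4 + 3 + 3 = 18 ≤ 21, return 16 + 8 + 12 + 9 = 45.
Sirius + Rigel + Atlas + Canopus: cost 8 + 5 + 3 + 3 = 19 ≤ 21, return 16 + 4 + 12 + 9 = 41.
Best is Sirius, Pollux, Atlas, and Canopus with total return 45.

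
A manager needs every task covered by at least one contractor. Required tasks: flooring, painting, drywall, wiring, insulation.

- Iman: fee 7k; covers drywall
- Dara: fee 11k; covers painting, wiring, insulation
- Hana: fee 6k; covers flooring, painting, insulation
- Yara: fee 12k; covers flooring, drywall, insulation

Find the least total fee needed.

23

Choose Dara and Yara: together they cover flooring, painting, drywall, wiring, insulation — every task.
Total fee: 11 + 12 = 23.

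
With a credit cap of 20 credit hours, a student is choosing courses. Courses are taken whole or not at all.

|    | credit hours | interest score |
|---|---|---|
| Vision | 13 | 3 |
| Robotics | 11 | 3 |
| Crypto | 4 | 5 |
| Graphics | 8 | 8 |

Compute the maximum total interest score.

13

Crypto + Graphics: credit hours 4 + 8 = 12 ≤ 20, interest score 5 + 8 = 13.
Robotics + Graphics: credit hours 11 + 8 = 19 ≤ 20, interest score 3 + 8 = 11.
Best is Crypto and Graphics with total interest score 13.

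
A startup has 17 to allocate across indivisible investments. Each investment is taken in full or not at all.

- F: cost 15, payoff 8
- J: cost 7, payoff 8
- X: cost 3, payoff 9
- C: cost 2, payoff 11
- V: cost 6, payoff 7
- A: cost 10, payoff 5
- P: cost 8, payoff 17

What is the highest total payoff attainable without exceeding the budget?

Allowing fractional choices, the relaxed optimum would be about 41.7, but investments are indivisible.
J + C + P: cost 7 + 2 + 8 = 17 ≤ 17, payoff 8 + 11 + 17 = 36.
C + V + P: cost 2 + 6 + 8 = 16 ≤ 17, payoff 11 + 7 + 17 = 35.
X + C + P: cost 3 + 2 + 8 = 13 ≤ 17, payoff 9 + 11 + 17 = 37.
Best is X, C, and P with total payoff 37.

37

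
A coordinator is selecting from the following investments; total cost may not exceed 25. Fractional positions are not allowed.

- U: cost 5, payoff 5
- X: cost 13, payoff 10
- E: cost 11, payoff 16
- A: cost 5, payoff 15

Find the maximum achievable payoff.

This is an integer program with binary decision variables.
Allowing fractional choices, the relaxed optimum would be about 39.1, but investments are indivisible.
E + A: cost 11 + 5 = 16 ≤ 25, payoff 16 + 15 = 31.
U + E + A: cost 5 + 11 + 5 = 21 ≤ 25, payoff 5 + 16 + 15 = 36.
Best is U, E, and A with total payoff 36.

36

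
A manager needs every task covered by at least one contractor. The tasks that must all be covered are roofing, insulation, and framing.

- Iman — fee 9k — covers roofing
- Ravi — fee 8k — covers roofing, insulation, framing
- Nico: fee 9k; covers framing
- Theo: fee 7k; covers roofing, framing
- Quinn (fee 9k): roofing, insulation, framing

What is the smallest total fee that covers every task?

This is an integer covering problem.
Ravi alone covers roofing, insulation, framing — every task.
Total fee: 8.

8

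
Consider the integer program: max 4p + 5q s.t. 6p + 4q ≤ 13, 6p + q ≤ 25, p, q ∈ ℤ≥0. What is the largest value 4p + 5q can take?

15

The continuous relaxation peaks at (0, 3.25) with value 16.25; rounding to a feasible lattice point costs some objective.
(p,q)=(0,3): 6·0+4·3=12≤13, 6·0+1·3=3≤25, objective 15.
(p,q)=(0,2): 6·0+4·2=8≤13, 6·0+1·2=2≤25, objective 10.
No feasible integer point exceeds 15.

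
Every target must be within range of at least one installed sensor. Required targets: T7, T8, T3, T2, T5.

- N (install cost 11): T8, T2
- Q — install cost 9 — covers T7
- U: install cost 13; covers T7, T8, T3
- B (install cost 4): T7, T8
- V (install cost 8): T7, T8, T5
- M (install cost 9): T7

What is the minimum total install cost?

32

Choose N, U, and V: together they cover T7, T8, T3, T2, T5 — every target.
Total install cost: 11 + 13 + 8 = 32.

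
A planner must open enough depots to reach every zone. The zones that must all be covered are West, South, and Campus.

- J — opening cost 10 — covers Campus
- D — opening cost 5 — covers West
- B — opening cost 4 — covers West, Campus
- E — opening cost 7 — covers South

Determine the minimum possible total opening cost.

11

Choose B and E: together they cover West, South, Campus — every zone.
Total opening cost: 4 + 7 = 11.
No cover costs less than 11.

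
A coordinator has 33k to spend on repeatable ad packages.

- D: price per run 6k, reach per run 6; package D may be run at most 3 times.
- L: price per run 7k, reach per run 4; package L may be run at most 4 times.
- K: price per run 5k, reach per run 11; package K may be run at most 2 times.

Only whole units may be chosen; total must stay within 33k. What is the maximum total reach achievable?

K has the best ratio (11/5); taking only K gives at most 2×11 = 22 (stopped by the supply cap of 2).
Mixing does better — 3×D and 2×K: price 28 ≤ 33, reach 3·6 + 2·11 = 40.

40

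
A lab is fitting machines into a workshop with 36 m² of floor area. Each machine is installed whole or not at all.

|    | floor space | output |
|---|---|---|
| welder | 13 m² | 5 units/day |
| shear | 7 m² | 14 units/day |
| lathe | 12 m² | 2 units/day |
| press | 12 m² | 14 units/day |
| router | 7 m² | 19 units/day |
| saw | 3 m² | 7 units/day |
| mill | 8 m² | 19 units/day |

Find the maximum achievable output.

66

This is a 0-1 knapsack instance.
Take shear, press, router, and mill: floor space 7 + 12 + 7 + 8 = 34 ≤ 36, output 14 + 14 + 19 + 19 = 66.
No other feasible combination does better.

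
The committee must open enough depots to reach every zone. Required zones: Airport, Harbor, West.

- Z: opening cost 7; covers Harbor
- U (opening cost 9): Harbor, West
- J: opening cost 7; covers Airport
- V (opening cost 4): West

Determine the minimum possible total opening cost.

This is an integer covering problem.
The greedy cost-per-new-zone heuristic would pick V, Z, and J for 18, but a cheaper cover exists.
Choose U and J: together they cover Airport, Harbor, West — every zone.
Total opening cost: 9 + 7 = 16.
No cover costs less than 16.

16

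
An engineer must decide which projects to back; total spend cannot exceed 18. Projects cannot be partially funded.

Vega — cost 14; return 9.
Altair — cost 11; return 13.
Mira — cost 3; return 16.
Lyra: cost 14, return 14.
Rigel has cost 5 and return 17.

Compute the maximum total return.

33

This is an integer program with binary decision variables.
Take Mira and Rigel: cost 3 + 5 = 8 ≤ 18, return 16 + 17 = 33.
No other feasible combination does better.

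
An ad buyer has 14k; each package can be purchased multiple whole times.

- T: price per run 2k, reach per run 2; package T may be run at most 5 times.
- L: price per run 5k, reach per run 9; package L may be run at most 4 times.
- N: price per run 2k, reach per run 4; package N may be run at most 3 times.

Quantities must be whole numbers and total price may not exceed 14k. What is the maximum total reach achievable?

N has the best ratio (4/2); taking only N gives at most 3×4 = 12 (stopped by the supply cap of 3).
Mixing does better — 2×L and 2×N: price 14 ≤ 14, reach 2·9 + 2·4 = 26.

26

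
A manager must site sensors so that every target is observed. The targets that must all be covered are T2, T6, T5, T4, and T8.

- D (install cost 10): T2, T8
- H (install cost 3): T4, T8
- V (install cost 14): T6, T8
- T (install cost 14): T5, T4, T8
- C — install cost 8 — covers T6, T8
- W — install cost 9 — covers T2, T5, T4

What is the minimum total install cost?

This is a weighted set-cover instance.
The greedy cost-per-new-target heuristic would pick H, W, and C for 20, but a cheaper cover exists.
Choose C and W: together they cover T2, T6, T5, T4, T8 — every target.
Total install cost: 8 + 9 = 17.
No cover costs less than 17.

17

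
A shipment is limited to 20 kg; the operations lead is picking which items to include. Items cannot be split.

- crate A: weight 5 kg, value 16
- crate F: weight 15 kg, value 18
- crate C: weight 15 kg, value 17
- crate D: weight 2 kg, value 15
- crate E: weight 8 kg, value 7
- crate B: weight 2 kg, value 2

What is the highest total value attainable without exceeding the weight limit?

Allowing fractional choices, the relaxed optimum would be about 46.6, but items are indivisible.
crate A + crate D + crate E: weight 5 + 2 + 8 = 15 ≤ 20, value 16 + 15 + 7 = 38.
crate F + crate D + crate B: weight 15 + 2 + 2 = 19 ≤ 20, value 18 + 15 + 2 = 35.
crate A + crate D + crate E + crate B: weight 5 + 2 + 8 + 2 = 17 ≤ 20, value 16 + 15 + 7 + 2 = 40.
Best is crate A, crate D, crate E, and crate B with total value 40.

40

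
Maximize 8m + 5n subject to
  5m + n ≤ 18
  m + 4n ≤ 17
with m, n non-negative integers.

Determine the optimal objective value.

39

(m,n)=(3,3): 5·3+1·3=18≤18, 1·3+4·3=15≤17, objective 39.
(m,n)=(3,2): 5·3+1·2=17≤18, 1·3+4·2=11≤17, objective 34.
(m,n)=(2,3): 5·2+1·3=13≤18, 1·2+4·3=14≤17, objective 31.
No feasible integer point exceeds 39.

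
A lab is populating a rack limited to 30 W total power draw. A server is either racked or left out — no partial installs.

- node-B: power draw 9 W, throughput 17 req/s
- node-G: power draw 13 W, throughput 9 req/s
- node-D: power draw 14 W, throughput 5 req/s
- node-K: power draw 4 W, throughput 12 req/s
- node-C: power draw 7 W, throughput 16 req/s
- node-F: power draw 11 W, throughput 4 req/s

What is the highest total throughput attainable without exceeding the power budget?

45

Allowing fractional choices, the relaxed optimum would be about 51.9, but servers are indivisible.
node-B + node-G + node-C: power draw 9 + 13 + 7 = 29 ≤ 30, throughput 17 + 9 + 16 = 42.
node-B + node-K + node-C: power draw 9 + 4 + 7 = 20 ≤ 30, throughput 17 + 12 + 16 = 45.
Best is node-B, node-K, and node-C with total throughput 45.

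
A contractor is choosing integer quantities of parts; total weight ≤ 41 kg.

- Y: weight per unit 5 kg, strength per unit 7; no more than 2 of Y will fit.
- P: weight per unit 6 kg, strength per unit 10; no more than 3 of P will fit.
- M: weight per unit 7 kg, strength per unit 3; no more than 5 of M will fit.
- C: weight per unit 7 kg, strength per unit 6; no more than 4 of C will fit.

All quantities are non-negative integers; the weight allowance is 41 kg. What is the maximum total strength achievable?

50

2×Y, 3×P, and 1×C: weight 35 ≤ 41, strength 2·7 + 3·10 + 1·6 = 50.
1×Y, 3×P, and 2×C: weight 37 ≤ 41, strength 1·7 + 3·10 + 2·6 = 49.
Best is 50.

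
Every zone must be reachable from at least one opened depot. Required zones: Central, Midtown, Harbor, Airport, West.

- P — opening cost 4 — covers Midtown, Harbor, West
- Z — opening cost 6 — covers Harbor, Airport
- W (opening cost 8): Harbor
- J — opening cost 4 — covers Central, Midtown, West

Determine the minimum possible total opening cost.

The greedy cost-per-new-zone heuristic would pick P, J, and Z for 14, but a cheaper cover exists.
Choose Z and J: together they cover Central, Midtown, Harbor, Airport, West — every zone.
Total opening cost: 6 + 4 = 10.
No cover costs less than 10.

10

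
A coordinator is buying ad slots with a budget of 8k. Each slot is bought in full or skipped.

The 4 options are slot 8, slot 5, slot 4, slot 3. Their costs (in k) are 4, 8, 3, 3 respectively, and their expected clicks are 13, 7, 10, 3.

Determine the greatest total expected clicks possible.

slot 8 + slot 4: cost 4 + 3 = 7 ≤ 8, expected clicks 13 + 10 = 23.
slot 8 + slot 3: cost 4 + 3 = 7 ≤ 8, expected clicks 13 + 3 = 16.
slot 8: cost 4 ≤ 8, expected clicks 13.
Best is slot 8 and slot 4 with total expected clicks 23.

23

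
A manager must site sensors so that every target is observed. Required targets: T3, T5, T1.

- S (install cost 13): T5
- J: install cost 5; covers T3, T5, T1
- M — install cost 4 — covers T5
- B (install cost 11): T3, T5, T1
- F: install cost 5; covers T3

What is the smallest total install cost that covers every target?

J alone covers T3, T5, T1 — every target.
Total install cost: 5.

5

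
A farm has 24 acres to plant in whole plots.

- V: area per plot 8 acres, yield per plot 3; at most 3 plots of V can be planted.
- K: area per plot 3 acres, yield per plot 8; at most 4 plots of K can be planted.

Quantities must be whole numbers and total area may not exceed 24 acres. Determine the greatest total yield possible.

35

1×V and 4×K: area 20 ≤ 24, yield 1·3 + 4·8 = 35.
4×K: area 12 ≤ 24, yield 4·8 = 32.
Best is 35.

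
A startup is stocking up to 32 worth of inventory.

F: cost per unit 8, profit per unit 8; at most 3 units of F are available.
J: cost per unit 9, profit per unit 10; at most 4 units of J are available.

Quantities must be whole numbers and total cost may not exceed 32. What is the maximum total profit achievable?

Take 3×J: cost 27 ≤ 32, profit 3·10 = 30.
No other integer combination yields more.

30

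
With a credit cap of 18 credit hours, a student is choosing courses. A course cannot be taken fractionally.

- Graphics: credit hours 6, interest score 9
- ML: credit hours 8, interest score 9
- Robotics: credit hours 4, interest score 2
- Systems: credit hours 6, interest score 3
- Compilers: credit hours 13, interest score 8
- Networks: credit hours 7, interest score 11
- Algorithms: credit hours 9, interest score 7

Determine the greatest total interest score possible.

Allowing fractional choices, the relaxed optimum would be about 25.6, but courses are indivisible.
Graphics + Networks: credit hours 6 + 7 = 13 ≤ 18, interest score 9 + 11 = 20.
Graphics + Robotics + Networks: credit hours 6 + 4 + 7 = 17 ≤ 18, interest score 9 + 2 + 11 = 22.
Best is Graphics, Robotics, and Networks with total interest score 22.

22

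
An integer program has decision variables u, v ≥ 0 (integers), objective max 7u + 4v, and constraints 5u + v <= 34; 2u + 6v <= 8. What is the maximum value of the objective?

28

(u,v)=(4,0) is feasible, giving 28.
(u,v)=(3,0) is feasible, giving 21.
The best lattice point is (4,0), giving 28.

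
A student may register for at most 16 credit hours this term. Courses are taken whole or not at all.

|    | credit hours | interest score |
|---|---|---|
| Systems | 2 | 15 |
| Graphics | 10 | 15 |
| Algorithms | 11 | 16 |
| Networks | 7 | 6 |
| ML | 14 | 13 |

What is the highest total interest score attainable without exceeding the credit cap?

31

Allowing fractional choices, the relaxed optimum would be about 35.8, but courses are indivisible.
Systems + Algorithms: credit hours 2 + 11 = 13 ≤ 16, interest score 15 + 16 = 31.
Systems + ML: credit hours 2 + 14 = 16 ≤ 16, interest score 15 + 13 = 28.
Systems + Graphics: credit hours 2 + 10 = 12 ≤ 16, interest score 15 + 15 = 30.
Best is Systems and Algorithms with total interest score 31.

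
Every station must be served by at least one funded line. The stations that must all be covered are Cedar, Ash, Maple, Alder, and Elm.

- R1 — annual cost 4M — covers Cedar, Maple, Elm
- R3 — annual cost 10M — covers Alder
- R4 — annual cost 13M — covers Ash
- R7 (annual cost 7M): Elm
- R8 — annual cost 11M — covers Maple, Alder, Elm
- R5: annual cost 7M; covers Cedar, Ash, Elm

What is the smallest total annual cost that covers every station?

18

The greedy cost-per-new-station heuristic would pick R1, R5, and R3 for 21, but a cheaper cover exists.
Choose R8 and R5: together they cover Cedar, Ash, Maple, Alder, Elm — every station.
Total annual cost: 11 + 7 = 18.
No cover costs less than 18.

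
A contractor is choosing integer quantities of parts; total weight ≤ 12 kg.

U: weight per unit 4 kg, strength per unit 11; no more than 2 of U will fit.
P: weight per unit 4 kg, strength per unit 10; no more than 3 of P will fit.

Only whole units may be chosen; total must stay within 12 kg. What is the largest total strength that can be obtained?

U has the best ratio (11/4); taking only U gives at most 2×11 = 22 (stopped by the supply cap of 2).
Mixing does better — 2×U and 1×P: weight 12 ≤ 12, strength 2·11 + 1·10 = 32.

32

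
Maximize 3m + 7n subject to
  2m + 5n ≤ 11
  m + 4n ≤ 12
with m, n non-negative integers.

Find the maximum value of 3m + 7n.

The continuous relaxation peaks at (5.5, 0) with value 16.50; rounding to a feasible lattice point costs some objective.
(m,n)=(3,1): 2·3+5·1=11≤11, 1·3+4·1=7≤12, objective 16.
(m,n)=(5,0): 2·5+5·0=10≤11, 1·5+4·0=5≤12, objective 15.
The best lattice point is (3,1), giving 16.

16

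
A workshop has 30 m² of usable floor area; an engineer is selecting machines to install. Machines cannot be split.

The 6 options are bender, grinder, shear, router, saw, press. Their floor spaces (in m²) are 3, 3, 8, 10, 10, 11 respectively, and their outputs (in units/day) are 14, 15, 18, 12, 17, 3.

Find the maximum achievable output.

bender + grinder + shear + router: floor space 3 + 3 + 8 + 10 = 24 ≤ 30, output 14 + 15 + 18 + 12 = 59.
bender + grinder + router + saw: floor space 3 + 3 + 10 + 10 = 26 ≤ 30, output 14 + 15 + 12 + 17 = 58.
bender + grinder + shear + saw: floor space 3 + 3 + 8 + 10 = 24 ≤ 30, output 14 + 15 + 18 + 17 = 64.
Best is bender, grinder, shear, and saw with total output 64.

64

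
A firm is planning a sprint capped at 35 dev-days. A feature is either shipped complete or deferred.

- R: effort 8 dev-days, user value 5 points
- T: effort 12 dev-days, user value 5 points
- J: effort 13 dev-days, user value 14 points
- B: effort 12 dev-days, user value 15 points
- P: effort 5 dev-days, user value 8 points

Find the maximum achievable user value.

Take J, B, and P: effort 13 + 12 + 5 = 30 ≤ 35, user value 14 + 15 + 8 = 37.
No other feasible combination does better.

37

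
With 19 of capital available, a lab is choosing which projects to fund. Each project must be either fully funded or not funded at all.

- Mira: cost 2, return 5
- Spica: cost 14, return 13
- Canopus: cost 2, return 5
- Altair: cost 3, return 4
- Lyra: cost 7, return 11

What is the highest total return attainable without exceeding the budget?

Mira + Spica + Canopus: cost 2 + 14 + 2 = 18 ≤ 19, return 5 + 13 + 5 = 23.
Mira + Spica + Altair: cost 2 + 14 + 3 = 19 ≤ 19, return 5 + 13 + 4 = 22.
Mira + Canopus + Altair + Lyra: cost 2 + 2 + 3 + 7 = 14 ≤ 19, return 5 + 5 + 4 + 11 = 25.
Best is Mira, Canopus, Altair, and Lyra with total return 25.

25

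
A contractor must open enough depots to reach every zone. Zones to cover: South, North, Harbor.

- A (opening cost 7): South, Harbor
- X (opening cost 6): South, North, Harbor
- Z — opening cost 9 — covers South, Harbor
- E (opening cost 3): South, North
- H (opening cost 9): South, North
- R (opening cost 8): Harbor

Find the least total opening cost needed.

This is a weighted set-cover instance.
X alone covers South, North, Harbor — every zone.
Total opening cost: 6.

6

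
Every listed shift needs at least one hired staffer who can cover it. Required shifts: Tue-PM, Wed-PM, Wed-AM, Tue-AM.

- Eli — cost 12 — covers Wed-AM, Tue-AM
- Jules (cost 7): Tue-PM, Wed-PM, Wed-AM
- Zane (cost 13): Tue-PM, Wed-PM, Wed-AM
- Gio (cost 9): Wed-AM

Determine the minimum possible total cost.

Choose Eli and Jules: together they cover Tue-PM, Wed-PM, Wed-AM, Tue-AM — every shift.
Total cost: 12 + 7 = 19.
No cover costs less than 19.

19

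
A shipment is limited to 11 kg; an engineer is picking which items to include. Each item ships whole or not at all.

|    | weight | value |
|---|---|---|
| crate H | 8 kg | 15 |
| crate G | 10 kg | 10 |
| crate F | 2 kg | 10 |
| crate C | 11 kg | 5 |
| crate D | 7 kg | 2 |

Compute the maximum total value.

crate H + crate F: weight 8 + 2 = 10 ≤ 11, value 15 + 10 = 25.
crate F + crate D: weight 2 + 7 = 9 ≤ 11, value 10 + 2 = 12.
crate H: weight 8 ≤ 11, value 15.
Best is crate H and crate F with total value 25.

25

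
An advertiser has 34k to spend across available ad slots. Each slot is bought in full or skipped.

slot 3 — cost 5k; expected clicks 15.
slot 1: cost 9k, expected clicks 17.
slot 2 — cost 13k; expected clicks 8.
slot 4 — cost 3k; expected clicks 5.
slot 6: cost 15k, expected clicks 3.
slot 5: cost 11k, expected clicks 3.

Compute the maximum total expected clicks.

Allowing fractional choices, the relaxed optimum would be about 46.1, but ad slots are indivisible.
slot 3 + slot 1 + slot 2 + slot 4: cost 5 + 9 + 13 + 3 = 30 ≤ 34, expected clicks 15 + 17 + 8 + 5 = 45.
slot 3 + slot 1 + slot 4 + slot 5: cost 5 + 9 + 3 + 11 = 28 ≤ 34, expected clicks 15 + 17 + 5 + 3 = 40.
slot 3 + slot 1 + slot 2: cost 5 + 9 + 13 = 27 ≤ 34, expected clicks 15 + 17 + 8 = 40.
Best is slot 3, slot 1, slot 2, and slot 4 with total expected clicks 45.

45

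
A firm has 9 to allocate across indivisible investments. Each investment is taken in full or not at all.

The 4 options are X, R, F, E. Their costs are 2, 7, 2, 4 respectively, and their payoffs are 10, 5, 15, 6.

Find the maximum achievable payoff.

31

Take X, F, and E: cost 2 + 2 + 4 = 8 ≤ 9, payoff 10 + 15 + 6 = 31.
No other feasible combination does better.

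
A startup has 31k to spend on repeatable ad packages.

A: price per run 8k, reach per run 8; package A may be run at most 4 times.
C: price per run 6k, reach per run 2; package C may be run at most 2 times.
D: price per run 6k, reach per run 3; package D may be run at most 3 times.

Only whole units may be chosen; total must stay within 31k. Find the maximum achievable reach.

27

Take 3×A and 1×D: price 30 ≤ 31, reach 3·8 + 1·3 = 27.
No other integer combination yields more.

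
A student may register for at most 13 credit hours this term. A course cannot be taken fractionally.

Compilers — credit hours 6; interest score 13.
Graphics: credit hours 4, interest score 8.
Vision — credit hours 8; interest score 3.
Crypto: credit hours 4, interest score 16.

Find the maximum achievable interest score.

This is an integer program with binary decision variables.
Allowing fractional choices, the relaxed optimum would be about 35.0, but courses are indivisible.
Compilers + Crypto: credit hours 6 + 4 = 10 ≤ 13, interest score 13 + 16 = 29.
Graphics + Crypto: credit hours 4 + 4 = 8 ≤ 13, interest score 8 + 16 = 24.
Best is Compilers and Crypto with total interest score 29.

29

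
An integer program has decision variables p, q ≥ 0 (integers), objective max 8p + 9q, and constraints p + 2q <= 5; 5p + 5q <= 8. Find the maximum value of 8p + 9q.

The continuous relaxation peaks at (0, 1.6) with value 14.40; rounding to a feasible lattice point costs some objective.
(p,q)=(0,1) is feasible, giving 9.
(p,q)=(1,0) is feasible, giving 8.
(p,q)=(0,0) is feasible, giving 0.
No feasible integer point exceeds 9.

9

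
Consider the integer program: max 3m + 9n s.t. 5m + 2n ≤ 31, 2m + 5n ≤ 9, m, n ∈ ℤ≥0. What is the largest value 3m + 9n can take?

The continuous relaxation peaks at (0, 1.8) with value 16.20; rounding to a feasible lattice point costs some objective.
(m,n)=(2,1): 5·2+2·1=12≤31, 2·2+5·1=9≤9, objective 15.
(m,n)=(1,1): 5·1+2·1=7≤31, 2·1+5·1=7≤9, objective 12.
(m,n)=(0,1): 5·0+2·1=2≤31, 2·0+5·1=5≤9, objective 9.
(m,n)=(3,0): 5·3+2·0=15≤31, 2·3+5·0=6≤9, objective 9.
Maximum is 15 at (m,n)=(2,1).

15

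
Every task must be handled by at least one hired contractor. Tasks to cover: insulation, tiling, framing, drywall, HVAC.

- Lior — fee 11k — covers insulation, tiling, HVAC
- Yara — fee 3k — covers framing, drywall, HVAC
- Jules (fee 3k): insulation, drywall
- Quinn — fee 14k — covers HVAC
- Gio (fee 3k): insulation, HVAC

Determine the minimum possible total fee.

Choose Lior and Yara: together they cover insulation, tiling, framing, drywall, HVAC — every task.
Total fee: 11 + 3 = 14.

14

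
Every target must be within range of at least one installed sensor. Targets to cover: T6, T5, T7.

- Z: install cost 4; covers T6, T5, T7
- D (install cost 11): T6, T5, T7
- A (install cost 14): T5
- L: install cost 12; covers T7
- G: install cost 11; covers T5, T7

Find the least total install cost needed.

4

Z alone covers T6, T5, T7 — every target.
Total install cost: 4.
No cover costs less than 4.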